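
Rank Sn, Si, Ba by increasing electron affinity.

Ba < Sn < Si

Si is in period 3, group 14; Sn is in period 5, group 14; Ba is in period 6, group 2.
EA tends to increase across a period and decrease down a group, though the pattern is less regular than for IE or radius.
These span different periods and groups, so the two trends combine.
Sn > Ba: both effects reinforce here, so Sn is clearly the higher of the two.
Si > Sn: Si sits above Sn in group 14, so the down-group effect alone puts Si higher.
Tabulated electron affinity (kJ/mol): Si 134, Sn 107, Ba 14.
So from lowest to highest: Ba < Sn < Si.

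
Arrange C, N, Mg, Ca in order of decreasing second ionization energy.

N, C, Mg, Ca

The second ionization energy removes an electron from the +1 ion. For each element: C⁺ still has 3 valence electrons; N⁺ still has 4 valence electrons; Mg⁺ still has 1 valence electron; Ca⁺ still has 1 valence electron.
All are still removing valence electrons, so compare the +1 ions as you would atoms: IE_2 generally rises across a period (higher Z_eff) and falls down a group (larger shell), subject to the usual subshell exceptions.
Valence configurations: C⁺ [He]2s²2p¹, N⁺ [He]2s²2p², Mg⁺ [Ne]3s¹, Ca⁺ [Ar]4s¹.
Approximate IE_2 values (kJ/mol): C 2353, N 2856, Mg 1451, Ca 1145.
Putting it together, IE_2: Ca < Mg < C < N.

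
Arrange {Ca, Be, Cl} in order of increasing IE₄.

Cl, Ca, Be

IE_4 is the cost of taking one more electron from the +3 cation: Ca³⁺ is already 1 electron into the core; Be³⁺ is already 1 electron into the core; Cl³⁺ still has 4 valence electrons.
Core electrons are held far more tightly than valence electrons, so Ca and Be top the IE_4 order.
The numbers (kJ/mol): Ca 6491, Be 21007, Cl 5159.
So the fourth ionization energies run Cl < Ca < Be.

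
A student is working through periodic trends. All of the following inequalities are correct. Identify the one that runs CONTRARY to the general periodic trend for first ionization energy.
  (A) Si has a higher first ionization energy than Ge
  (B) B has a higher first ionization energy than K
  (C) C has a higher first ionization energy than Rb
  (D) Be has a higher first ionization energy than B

The general trend: first ionization energy increases across a period and decreases down a group.
(A) Si (period 3, group 14) vs Ge (period 4, group 14): the stated order agrees with the simple trend.
(B) B (period 2, group 13) vs K (period 4, group 1): the stated order agrees with the simple trend.
(C) C (period 2, group 14) vs Rb (period 5, group 1): the stated order agrees with the simple trend.
(D) Be (period 2, group 2) vs B (period 2, group 13): the stated order contradicts the simple trend.
The exception is (D): removing B's lone 2p electron is easier than breaking Be's filled 2s².

(D)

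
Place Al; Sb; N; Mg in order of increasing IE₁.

Al < Mg < Sb < N

N is in period 2, group 15; Mg is in period 3, group 2; Al is in period 3, group 13; Sb is in period 5, group 15.
Removing the outermost electron gets harder across a period and easier down a group.
These span different periods and groups, so the two trends combine.
Mg > Al: this pair runs against the simple trend — see the exception note.
Sb > Mg: the two effects oppose for this pair; the across-period effect wins (831 vs 738 kJ/mol).
N > Sb: they share group 15; the group trend gives N the larger value.
Note the exception: Mg has a higher first ionization energy than Al, contrary to the simple trend — Al's single 3p electron is easier to remove than one from Mg's filled 3s².
Approximate values (kJ/mol): N 1402, Mg 738, Al 578, Sb 831.
So from lowest to highest: Al < Mg < Sb < N.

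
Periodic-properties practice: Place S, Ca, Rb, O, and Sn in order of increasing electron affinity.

Electron affinity generally becomes more exothermic across a period toward the halogens and less exothermic down a group.
Neither a single period nor a single group — weigh both effects.
Rb > Ca: this pair runs against the simple trend — see the exception note.
Sn > Rb: Sn lies to the right of Rb in period 5, so the across-period effect alone puts Sn higher.
O > Sn: both effects reinforce here, so O is clearly the higher of the two.
S > O: this pair runs against the simple trend — see the exception note.
Note the exception: Rb has a higher electron affinity than Ca, contrary to the simple trend — adding an electron to Ca (ns²) has to open a new, higher-energy np subshell, which is unfavourable.
Note the exception: S has a higher electron affinity than O, contrary to the simple trend — the compact 2p subshell of O repels the added electron more than S's larger 3p does.
For reference (kJ/mol): O 141, S 200, Ca 2, Rb 47, Sn 107.
So from lowest to highest: Ca < Rb < Sn < O < S.

Ca < Rb < Sn < O < S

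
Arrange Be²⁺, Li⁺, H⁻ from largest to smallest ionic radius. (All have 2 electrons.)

H⁻ > Li⁺ > Be²⁺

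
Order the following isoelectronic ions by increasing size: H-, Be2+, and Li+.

All of these have 2 electrons, so size is governed by nuclear charge alone: the more protons, the stronger the pull on the same electron cloud, and the smaller the ion.
Nuclear charges: Be2+ (Z=4), Li+ (Z=3), H- (Z=1).
Smallest to largest: Be2+ < Li+ < H-.

Be2+ < Li+ < H-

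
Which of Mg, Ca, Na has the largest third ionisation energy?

The third ionization energy removes an electron from the +2 ion. For each element: Mg²⁺ is the bare [Ne] core; Ca²⁺ is the bare [Ar] core; Na²⁺ is already 1 electron into the core.
All of these are removing an electron from a noble-gas core or deeper; the smaller core (lower principal quantum number) is held far more tightly, and within a period the higher nuclear charge binds the same core more tightly.
Approximate IE_3 values (kJ/mol): Mg 7733, Ca 4912, Na 6910.
Overall IE_3 order: Ca < Na < Mg.

Mg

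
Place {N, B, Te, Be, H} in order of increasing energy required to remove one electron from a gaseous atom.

H is in period 1, group 1; Be is in period 2, group 2; B is in period 2, group 13; N is in period 2, group 15; Te is in period 5, group 16.
Removing the outermost electron gets harder across a period and easier down a group.
Neither a single period nor a single group — weigh both effects.
Te > B: period and group pull opposite ways; the across-period shift dominates (869 vs 801 kJ/mol).
Be > Te: the two effects oppose for this pair; the down-group effect wins (900 vs 869 kJ/mol).
H > Be: period and group pull opposite ways; the down-group shift dominates (1312 vs 900 kJ/mol).
N > H: the two effects oppose for this pair; the across-period effect wins (1402 vs 1312 kJ/mol).
Note the exception: Be has a higher first ionization energy than B, contrary to the simple trend — removing B's lone 2p electron is easier than breaking Be's filled 2s².
Approximate values (kJ/mol): H 1312, Be 900, B 801, N 1402, Te 869.
So from lowest to highest: B < Te < Be < H < N.

B < Te < Be < H < N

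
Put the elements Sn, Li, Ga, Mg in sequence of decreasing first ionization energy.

Li is in period 2, group 1; Mg is in period 3, group 2; Ga is in period 4, group 13; Sn is in period 5, group 14.
Across a period the outer electron is held more tightly (higher IE₁); down a group it sits in a higher shell, more shielded, and comes off more easily.
A diagonal step moves right (one effect) and down (the opposite effect) at once.
Ga > Li: period and group pull opposite ways; the across-period shift dominates (579 vs 520 kJ/mol).
Sn > Ga: the two effects oppose for this pair; the across-period effect wins (709 vs 579 kJ/mol).
Mg > Sn: the two effects oppose for this pair; the down-group effect wins (738 vs 709 kJ/mol).
Tabulated first ionization energy (kJ/mol): Li 520, Mg 738, Ga 579, Sn 709.
So from highest to lowest: Mg > Sn > Ga > Li.

Mg, Sn, Ga, Li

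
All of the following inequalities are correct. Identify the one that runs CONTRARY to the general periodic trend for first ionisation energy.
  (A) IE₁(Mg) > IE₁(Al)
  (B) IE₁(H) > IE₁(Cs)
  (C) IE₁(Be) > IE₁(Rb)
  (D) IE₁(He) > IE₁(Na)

(A)

The general trend: first ionisation energy increases across a period and decreases down a group.
(A) Mg (period 3, group 2) vs Al (period 3, group 13): the stated order contradicts the simple trend.
(B) H (period 1, group 1) vs Cs (period 6, group 1): the stated order agrees with the simple trend.
(C) Be (period 2, group 2) vs Rb (period 5, group 1): the stated order agrees with the simple trend.
(D) He (period 1, group 18) vs Na (period 3, group 1): the stated order agrees with the simple trend.
The exception is (A): Al's single 3p electron is easier to remove than one from Mg's filled 3s².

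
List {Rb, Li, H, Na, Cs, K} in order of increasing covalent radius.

H < Li < Na < K < Rb < Cs

Moving right in a period, electrons are added to the same shell under a stronger nuclear pull, so atoms get smaller; moving down, a new shell is opened and atoms get larger.
All are in group 1, so atomic radius increases down the group.
So from smallest to largest: H < Li < Na < K < Rb < Cs.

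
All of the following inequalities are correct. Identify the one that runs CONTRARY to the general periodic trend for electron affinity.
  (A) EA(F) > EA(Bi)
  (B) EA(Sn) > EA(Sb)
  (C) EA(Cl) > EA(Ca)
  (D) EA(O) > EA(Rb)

(B)

The general trend: electron affinity increases across a period and decreases down a group.
(A) F (period 2, group 17) vs Bi (period 6, group 15): the stated order agrees with the simple trend.
(B) Sn (period 5, group 14) vs Sb (period 5, group 15): the stated order contradicts the simple trend.
(C) Cl (period 3, group 17) vs Ca (period 4, group 2): the stated order agrees with the simple trend.
(D) O (period 2, group 16) vs Rb (period 5, group 1): the stated order agrees with the simple trend.
The exception is (B): adding an electron to Sb's half-filled 5p³ is unfavourable, so Sn has the more exothermic EA.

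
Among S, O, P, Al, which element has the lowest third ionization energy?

Consider each +2 ion: S²⁺ still has 4 valence electrons; O²⁺ still has 4 valence electrons; P²⁺ still has 3 valence electrons; Al²⁺ still has 1 valence electron.
All are still removing valence electrons, so compare the +2 ions as you would atoms: IE_3 generally rises across a period (higher Z_eff) and falls down a group (larger shell), subject to the usual subshell exceptions.
Valence configurations: S²⁺ [Ne]3s²3p², O²⁺ [He]2s²2p², P²⁺ [Ne]3s²3p¹, Al²⁺ [Ne]3s¹.
Approximate IE_3 values (kJ/mol): S 3357, O 5300, P 2914, Al 2745.
Hence IE_3: Al < P < S < O.

Al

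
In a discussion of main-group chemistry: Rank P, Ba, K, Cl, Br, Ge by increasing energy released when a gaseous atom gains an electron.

Ba < K < P < Ge < Br < Cl

P is in period 3, group 15; Cl is in period 3, group 17; K is in period 4, group 1; Ge is in period 4, group 14; Br is in period 4, group 17; Ba is in period 6, group 2.
Electron affinity generally becomes more exothermic across a period toward the halogens and less exothermic down a group.
These span different periods and groups, so the two trends combine.
K > Ba: period and group pull opposite ways; the down-group shift dominates (48 vs 14 kJ/mol).
P > K: both effects reinforce here, so P is clearly the higher of the two.
Ge > P: this pair runs against the simple trend — see the exception note.
Br > Ge: both are in period 4; the period trend gives Br the larger value.
Cl > Br: Cl sits above Br in group 17, so the down-group effect alone puts Cl higher.
Note the exception: Ge has a higher electron affinity than P, contrary to the simple trend — adding an electron to P's half-filled np³ subshell costs electron-pairing energy.
Tabulated electron affinity (kJ/mol): P 72, Cl 349, K 48, Ge 119, Br 325, Ba 14.
So from lowest to highest: Ba < K < P < Ge < Br < Cl.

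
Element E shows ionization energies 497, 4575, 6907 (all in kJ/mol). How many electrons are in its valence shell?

1

Look for the largest jump between consecutive ionization energies: IE2/IE1 ≈ 9.2, far larger than any earlier ratio.
That jump marks the point where a core electron is being removed. So the atom has 1 valence electron.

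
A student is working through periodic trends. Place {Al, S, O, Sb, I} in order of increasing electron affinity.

Al, Sb, O, S, I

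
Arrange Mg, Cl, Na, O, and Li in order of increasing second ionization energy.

Mg, Cl, O, Na, Li

IE_2 is the cost of taking one more electron from the +1 cation: Mg⁺ still has 1 valence electron; Cl⁺ still has 6 valence electrons; Na⁺ is the bare [Ne] core; O⁺ still has 5 valence electrons; Li⁺ is the bare [He] core.
Pulling an electron out of a noble-gas core costs far more than removing a remaining valence electron, so Na and Li sit at the high end of IE_2.
Valence configurations: Mg⁺ [Ne]3s¹, Cl⁺ [Ne]3s²3p⁴, O⁺ [He]2s²2p³.
Tabulated IE_2 (kJ/mol): Mg 1451, Cl 2298, Na 4562, O 3388, Li 7298.
Overall IE_2 order: Mg < Cl < O < Na < Li.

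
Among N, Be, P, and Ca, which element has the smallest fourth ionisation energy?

P

IE_4 is the cost of taking one more electron from the +3 cation: N³⁺ still has 2 valence electrons; Be³⁺ is already 1 electron into the core; P³⁺ still has 2 valence electrons; Ca³⁺ is already 1 electron into the core.
Usually core removal costs more than valence removal, but here the competition is close: a tightly held n=2 valence electron can cost more to remove than an n=3 core electron, so the actual values have to decide it.
Valence configurations: N³⁺ [He]2s², P³⁺ [Ne]3s².
Tabulated IE_4 (kJ/mol): N 7475, Be 21007, P 4964, Ca 6491.
Hence IE_4: P < Ca < N < Be.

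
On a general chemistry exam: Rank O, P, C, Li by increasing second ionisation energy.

The second ionization energy removes an electron from the +1 ion. For each element: O⁺ still has 5 valence electrons; P⁺ still has 4 valence electrons; C⁺ still has 3 valence electrons; Li⁺ is the bare [He] core.
Pulling an electron out of a noble-gas core costs far more than removing a remaining valence electron, so Li sits at the high end of IE_2.
Valence configurations: O⁺ [He]2s²2p³, P⁺ [Ne]3s²3p², C⁺ [He]2s²2p¹.
Tabulated IE_2 (kJ/mol): O 3388, P 1907, C 2353, Li 7298.
Overall IE_2 order: P < C < O < Li.

P < C < O < Li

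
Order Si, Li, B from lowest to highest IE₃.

Consider each +2 ion: Si²⁺ still has 2 valence electrons; Li²⁺ is already 1 electron into the core; B²⁺ still has 1 valence electron.
Breaking into a closed-shell core is much more expensive than removing a leftover valence electron — Li has the largest IE_3 here.
Valence configurations: Si²⁺ [Ne]3s², B²⁺ [He]2s¹.
Tabulated IE_3 (kJ/mol): Si 3232, Li 11815, B 3660.
Hence IE_3: Si < B < Li.

Si < B < Li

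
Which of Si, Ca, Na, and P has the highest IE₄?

IE_4 is the cost of taking one more electron from the +3 cation: Si³⁺ still has 1 valence electron; Ca³⁺ is already 1 electron into the core; Na³⁺ is already 2 electrons into the core; P³⁺ still has 2 valence electrons.
Breaking into a closed-shell core is much more expensive than removing a leftover valence electron — Ca and Na have the largest IE_4 here.
Valence configurations: Si³⁺ [Ne]3s¹, P³⁺ [Ne]3s².
Tabulated IE_4 (kJ/mol): Si 4356, Ca 6491, Na 9543, P 4964.
Overall IE_4 order: Si < P < Ca < Na.

Na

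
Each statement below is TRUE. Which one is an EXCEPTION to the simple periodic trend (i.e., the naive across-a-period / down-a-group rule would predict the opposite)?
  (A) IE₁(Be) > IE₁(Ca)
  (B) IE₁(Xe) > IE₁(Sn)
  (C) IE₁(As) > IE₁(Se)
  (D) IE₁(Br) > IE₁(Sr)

(C)

The general trend: IE₁ increases across a period and decreases down a group.
(A) Be (period 2, group 2) vs Ca (period 4, group 2): the stated order agrees with the simple trend.
(B) Xe (period 5, group 18) vs Sn (period 5, group 14): the stated order agrees with the simple trend.
(C) As (period 4, group 15) vs Se (period 4, group 16): the stated order contradicts the simple trend.
(D) Br (period 4, group 17) vs Sr (period 5, group 2): the stated order agrees with the simple trend.
The exception is (C): Se (4p⁴) ionizes more easily than half-filled As (4p³).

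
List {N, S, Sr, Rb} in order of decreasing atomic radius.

N is in period 2, group 15; S is in period 3, group 16; Rb is in period 5, group 1; Sr is in period 5, group 2.
Radius decreases left→right (rising Z_eff, same n) and increases top→bottom (higher n).
These span different periods and groups, so the two trends combine.
S > N: period and group pull opposite ways; the down-group shift dominates (103 vs 71 pm).
Sr > S: relative to S, both the across-period and down-group shifts push Sr's atomic radius up.
Rb > Sr: both are in period 5; the period trend gives Rb the larger value.
Approximate values (pm): N 71, S 103, Rb 210, Sr 185.
So from largest to smallest: Rb > Sr > S > N.

Rb > Sr > S > N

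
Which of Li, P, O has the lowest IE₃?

P

After 2 electrons have been removed, what remains? Li²⁺ is already 1 electron into the core; P²⁺ still has 3 valence electrons; O²⁺ still has 4 valence electrons.
Breaking into a closed-shell core is much more expensive than removing a leftover valence electron — Li has the largest IE_3 here.
Valence configurations: P²⁺ [Ne]3s²3p¹, O²⁺ [He]2s²2p².
Tabulated IE_3 (kJ/mol): Li 11815, P 2914, O 5300.
Putting it together, IE_3: P < O < Li.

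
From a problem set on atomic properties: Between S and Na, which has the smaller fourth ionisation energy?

S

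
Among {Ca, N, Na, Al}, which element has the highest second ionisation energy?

Na

Consider each +1 ion: Ca⁺ still has 1 valence electron; N⁺ still has 4 valence electrons; Na⁺ is the bare [Ne] core; Al⁺ still has 2 valence electrons.
Pulling an electron out of a noble-gas core costs far more than removing a remaining valence electron, so Na sits at the high end of IE_2.
Valence configurations: Ca⁺ [Ar]4s¹, N⁺ [He]2s²2p², Al⁺ [Ne]3s².
Approximate IE_2 values (kJ/mol): Ca 1145, N 2856, Na 4562, Al 1817.
Putting it together, IE_2: Ca < Al < N < Na.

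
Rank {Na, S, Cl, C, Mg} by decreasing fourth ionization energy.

IE_4 is the cost of taking one more electron from the +3 cation: Na³⁺ is already 2 electrons into the core; S³⁺ still has 3 valence electrons; Cl³⁺ still has 4 valence electrons; C³⁺ still has 1 valence electron; Mg³⁺ is already 1 electron into the core.
Core electrons are held far more tightly than valence electrons, so Na and Mg top the IE_4 order.
Valence configurations: S³⁺ [Ne]3s²3p¹, Cl³⁺ [Ne]3s²3p², C³⁺ [He]2s¹.
Tabulated IE_4 (kJ/mol): Na 9543, S 4556, Cl 5159, C 6223, Mg 10543.
Overall IE_4 order: S < Cl < C < Na < Mg.

Mg > Na > C > Cl > S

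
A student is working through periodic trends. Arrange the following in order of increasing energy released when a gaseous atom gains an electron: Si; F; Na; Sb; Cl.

F is in period 2, group 17; Na is in period 3, group 1; Si is in period 3, group 14; Cl is in period 3, group 17; Sb is in period 5, group 15.
EA tends to increase across a period and decrease down a group, though the pattern is less regular than for IE or radius.
These span different periods and groups, so the two trends combine.
Sb > Na: the two effects oppose for this pair; the across-period effect wins (103 vs 53 kJ/mol).
Si > Sb: the two effects oppose for this pair; the down-group effect wins (134 vs 103 kJ/mol).
F > Si: relative to Si, both the across-period and down-group shifts push F's electron affinity up.
Cl > F: this pair runs against the simple trend — see the exception note.
Note the exception: Cl has a higher electron affinity than F, contrary to the simple trend — F's small 2p subshell makes the incoming electron feel strong e⁻–e⁻ repulsion, so Cl actually releases more energy on gaining an electron.
Tabulated electron affinity (kJ/mol): F 328, Na 53, Si 134, Cl 349, Sb 103.
So from lowest to highest: Na < Sb < Si < F < Cl.

Na < Sb < Si < F < Cl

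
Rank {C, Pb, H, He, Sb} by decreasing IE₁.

He > H > C > Sb > Pb

H is in period 1, group 1; He is in period 1, group 18; C is in period 2, group 14; Sb is in period 5, group 15; Pb is in period 6, group 14.
Removing the outermost electron gets harder across a period and easier down a group.
Here both period and group differ, so the two effects have to be weighed against each other.
Sb > Pb: both effects reinforce here, so Sb is clearly the higher of the two.
C > Sb: the two effects oppose for this pair; the down-group effect wins (1086 vs 831 kJ/mol).
H > C: the two effects oppose for this pair; the down-group effect wins (1312 vs 1086 kJ/mol).
He > H: He lies to the right of H in period 1, so the across-period effect alone puts He higher.
For reference (kJ/mol): H 1312, He 2372, C 1086, Sb 831, Pb 716.
So from highest to lowest: He > H > C > Sb > Pb.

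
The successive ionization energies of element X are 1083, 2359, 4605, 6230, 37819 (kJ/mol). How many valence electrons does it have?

4

Look for the largest jump between consecutive ionization energies: IE5/IE4 ≈ 6.1, far larger than any earlier ratio.
That jump marks the point where a core electron is being removed. So the atom has 4 valence electrons.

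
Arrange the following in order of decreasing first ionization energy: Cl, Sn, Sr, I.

Removing the outermost electron gets harder across a period and easier down a group.
These span different periods and groups, so the two trends combine.
Sn > Sr: Sn lies to the right of Sr in period 5, so the across-period effect alone puts Sn higher.
I > Sn: both are in period 5; the period trend gives I the larger value.
Cl > I: they share group 17; the group trend gives Cl the larger value.
Tabulated first ionization energy (kJ/mol): Cl 1251, Sr 550, Sn 709, I 1008.
So from highest to lowest: Cl > I > Sn > Sr.

Cl > I > Sn > Sr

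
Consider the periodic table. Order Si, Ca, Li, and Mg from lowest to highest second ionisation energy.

Ca, Mg, Si, Li

Consider each +1 ion: Si⁺ still has 3 valence electrons; Ca⁺ still has 1 valence electron; Li⁺ is the bare [He] core; Mg⁺ still has 1 valence electron.
Breaking into a closed-shell core is much more expensive than removing a leftover valence electron — Li has the largest IE_2 here.
Valence configurations: Si⁺ [Ne]3s²3p¹, Ca⁺ [Ar]4s¹, Mg⁺ [Ne]3s¹.
The numbers (kJ/mol): Si 1577, Ca 1145, Li 7298, Mg 1451.
Overall IE_2 order: Ca < Mg < Si < Li.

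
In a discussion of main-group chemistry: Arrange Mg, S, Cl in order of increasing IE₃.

S < Cl < Mg

After 2 electrons have been removed, what remains? Mg²⁺ is the bare [Ne] core; S²⁺ still has 4 valence electrons; Cl²⁺ still has 5 valence electrons.
Pulling an electron out of a noble-gas core costs far more than removing a remaining valence electron, so Mg sits at the high end of IE_3.
Valence configurations: S²⁺ [Ne]3s²3p², Cl²⁺ [Ne]3s²3p³.
Approximate IE_3 values (kJ/mol): Mg 7733, S 3357, Cl 3822.
Hence IE_3: S < Cl < Mg.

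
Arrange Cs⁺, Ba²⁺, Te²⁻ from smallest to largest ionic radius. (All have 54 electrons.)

All of these have 54 electrons, so size is governed by nuclear charge alone: the more protons, the stronger the pull on the same electron cloud, and the smaller the ion.
Nuclear charges: Ba²⁺ (Z=56), Cs⁺ (Z=55), Te²⁻ (Z=52).
Smallest to largest: Ba²⁺ < Cs⁺ < Te²⁻.

Ba²⁺, Cs⁺, Te²⁻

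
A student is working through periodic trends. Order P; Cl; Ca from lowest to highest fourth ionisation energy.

P < Cl < Ca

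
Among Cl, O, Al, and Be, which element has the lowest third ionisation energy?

Al

Consider each +2 ion: Cl²⁺ still has 5 valence electrons; O²⁺ still has 4 valence electrons; Al²⁺ still has 1 valence electron; Be²⁺ is the bare [He] core.
Breaking into a closed-shell core is much more expensive than removing a leftover valence electron — Be has the largest IE_3 here.
Valence configurations: Cl²⁺ [Ne]3s²3p³, O²⁺ [He]2s²2p², Al²⁺ [Ne]3s¹.
The numbers (kJ/mol): Cl 3822, O 5300, Al 2745, Be 14849.
Overall IE_3 order: Al < Cl < O < Be.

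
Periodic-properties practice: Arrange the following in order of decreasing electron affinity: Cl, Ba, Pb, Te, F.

EA tends to increase across a period and decrease down a group, though the pattern is less regular than for IE or radius.
These span different periods and groups, so the two trends combine.
Pb > Ba: Pb lies to the right of Ba in period 6, so the across-period effect alone puts Pb higher.
Te > Pb: both effects reinforce here, so Te is clearly the higher of the two.
F > Te: relative to Te, both the across-period and down-group shifts push F's electron affinity up.
Cl > F: this pair runs against the simple trend — see the exception note.
Note the exception: Cl has a higher electron affinity than F, contrary to the simple trend — F's small 2p subshell makes the incoming electron feel strong e⁻–e⁻ repulsion, so Cl actually releases more energy on gaining an electron.
For reference (kJ/mol): F 328, Cl 349, Te 190, Ba 14, Pb 35.
So from highest to lowest: Cl > F > Te > Pb > Ba.

Cl, F, Te, Pb, Ba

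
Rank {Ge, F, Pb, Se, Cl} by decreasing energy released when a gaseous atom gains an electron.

F is in period 2, group 17; Cl is in period 3, group 17; Ge is in period 4, group 14; Se is in period 4, group 16; Pb is in period 6, group 14.
Adding an electron releases more energy for atoms nearer the top right (short of the noble gases).
Here both period and group differ, so the two effects have to be weighed against each other.
Ge > Pb: Ge sits above Pb in group 14, so the down-group effect alone puts Ge higher.
Se > Ge: both are in period 4; the period trend gives Se the larger value.
F > Se: both effects reinforce here, so F is clearly the higher of the two.
Cl > F: this pair runs against the simple trend — see the exception note.
Note the exception: Cl has a higher electron affinity than F, contrary to the simple trend — F's small 2p subshell makes the incoming electron feel strong e⁻–e⁻ repulsion, so Cl actually releases more energy on gaining an electron.
Tabulated electron affinity (kJ/mol): F 328, Cl 349, Ge 119, Se 195, Pb 35.
So from highest to lowest: Cl > F > Se > Ge > Pb.

Cl > F > Se > Ge > Pb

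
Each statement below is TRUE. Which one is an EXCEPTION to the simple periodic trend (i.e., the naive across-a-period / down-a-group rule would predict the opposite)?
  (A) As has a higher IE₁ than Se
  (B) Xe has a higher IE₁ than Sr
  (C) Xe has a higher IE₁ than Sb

The general trend: IE₁ increases across a period and decreases down a group.
(A) As (period 4, group 15) vs Se (period 4, group 16): the stated order contradicts the simple trend.
(B) Xe (period 5, group 18) vs Sr (period 5, group 2): the stated order agrees with the simple trend.
(C) Xe (period 5, group 18) vs Sb (period 5, group 15): the stated order agrees with the simple trend.
The exception is (A): Se (4p⁴) ionizes more easily than half-filled As (4p³).

(A)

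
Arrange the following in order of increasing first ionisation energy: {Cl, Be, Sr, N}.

Be is in period 2, group 2; N is in period 2, group 15; Cl is in period 3, group 17; Sr is in period 5, group 2.
Across a period the outer electron is held more tightly (higher IE₁); down a group it sits in a higher shell, more shielded, and comes off more easily.
Neither a single period nor a single group — weigh both effects.
Be > Sr: they share group 2; the group trend gives Be the larger value.
Cl > Be: period and group pull opposite ways; the across-period shift dominates (1251 vs 900 kJ/mol).
N > Cl: the two effects oppose for this pair; the down-group effect wins (1402 vs 1251 kJ/mol).
Approximate values (kJ/mol): Be 900, N 1402, Cl 1251, Sr 550.
So from lowest to highest: Sr < Be < Cl < N.

Sr < Be < Cl < N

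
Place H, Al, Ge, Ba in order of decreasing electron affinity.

Ge > H > Al > Ba

Atoms with high Z_eff and room in the valence shell (especially the halogens) have the most exothermic electron affinities.
Here both period and group differ, so the two effects have to be weighed against each other.
Al > Ba: relative to Ba, both the across-period and down-group shifts push Al's electron affinity up.
H > Al: period and group pull opposite ways; the down-group shift dominates (73 vs 42 kJ/mol).
Ge > H: the two effects oppose for this pair; the across-period effect wins (119 vs 73 kJ/mol).
For reference (kJ/mol): H 73, Al 42, Ge 119, Ba 14.
So from highest to lowest: Ge > H > Al > Ba.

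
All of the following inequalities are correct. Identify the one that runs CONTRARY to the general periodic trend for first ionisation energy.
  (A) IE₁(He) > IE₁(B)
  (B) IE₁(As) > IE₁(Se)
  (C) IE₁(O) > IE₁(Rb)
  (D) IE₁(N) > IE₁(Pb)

(B)

The general trend: first ionisation energy increases across a period and decreases down a group.
(A) He (period 1, group 18) vs B (period 2, group 13): the stated order agrees with the simple trend.
(B) As (period 4, group 15) vs Se (period 4, group 16): the stated order contradicts the simple trend.
(C) O (period 2, group 16) vs Rb (period 5, group 1): the stated order agrees with the simple trend.
(D) N (period 2, group 15) vs Pb (period 6, group 14): the stated order agrees with the simple trend.
The exception is (B): Se (4p⁴) ionizes more easily than half-filled As (4p³).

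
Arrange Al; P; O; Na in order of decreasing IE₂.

Na > O > P > Al

Consider each +1 ion: Al⁺ still has 2 valence electrons; P⁺ still has 4 valence electrons; O⁺ still has 5 valence electrons; Na⁺ is the bare [Ne] core.
Pulling an electron out of a noble-gas core costs far more than removing a remaining valence electron, so Na sits at the high end of IE_2.
Valence configurations: Al⁺ [Ne]3s², P⁺ [Ne]3s²3p², O⁺ [He]2s²2p³.
The numbers (kJ/mol): Al 1817, P 1907, O 3388, Na 4562.
Hence IE_2: Al < P < O < Na.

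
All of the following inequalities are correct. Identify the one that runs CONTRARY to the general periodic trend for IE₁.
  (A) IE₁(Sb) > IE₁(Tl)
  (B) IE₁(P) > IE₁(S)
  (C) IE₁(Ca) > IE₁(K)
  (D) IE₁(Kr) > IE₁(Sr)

(B)

The general trend: IE₁ increases across a period and decreases down a group.
(A) Sb (period 5, group 15) vs Tl (period 6, group 13): the stated order agrees with the simple trend.
(B) P (period 3, group 15) vs S (period 3, group 16): the stated order contradicts the simple trend.
(C) Ca (period 4, group 2) vs K (period 4, group 1): the stated order agrees with the simple trend.
(D) Kr (period 4, group 18) vs Sr (period 5, group 2): the stated order agrees with the simple trend.
The exception is (B): S (3p⁴) ionizes more easily than half-filled P (3p³) because the paired 3p electron in S is pushed out by e⁻–e⁻ repulsion.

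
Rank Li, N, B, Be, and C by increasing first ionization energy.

Li < B < Be < C < N

Removing the outermost electron gets harder across a period and easier down a group.
All lie in period 2; the across-period trend (first ionization energy increases left to right) applies, with the exception below.
Note the exception: Be has a higher first ionization energy than B, contrary to the simple trend — removing B's lone 2p electron is easier than breaking Be's filled 2s².
Approximate values (kJ/mol): Li 520, Be 900, B 801, C 1086, N 1402.
So from lowest to highest: Li < B < Be < C < N.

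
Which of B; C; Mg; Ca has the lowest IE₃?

B

Consider each +2 ion: B²⁺ still has 1 valence electron; C²⁺ still has 2 valence electrons; Mg²⁺ is the bare [Ne] core; Ca²⁺ is the bare [Ar] core.
Core electrons are held far more tightly than valence electrons, so Ca and Mg top the IE_3 order.
Valence configurations: B²⁺ [He]2s¹, C²⁺ [He]2s².
Approximate IE_3 values (kJ/mol): B 3660, C 4620, Mg 7733, Ca 4912.
So the third ionization energies run B < C < Ca < Mg.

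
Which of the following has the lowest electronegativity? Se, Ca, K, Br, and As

K is in period 4, group 1; Ca is in period 4, group 2; As is in period 4, group 15; Se is in period 4, group 16; Br is in period 4, group 17.
Atoms toward the upper right of the periodic table pull bonding electrons most strongly.
All lie in period 4, so electronegativity increases left to right.
The lowest electronegativity among these belongs to K.

K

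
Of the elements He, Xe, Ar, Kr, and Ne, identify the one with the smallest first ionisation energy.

He is in period 1, group 18; Ne is in period 2, group 18; Ar is in period 3, group 18; Kr is in period 4, group 18; Xe is in period 5, group 18.
Across a period the outer electron is held more tightly (higher IE₁); down a group it sits in a higher shell, more shielded, and comes off more easily.
All are in group 18, so first ionization energy increases up the group.
The smallest first ionisation energy among these belongs to Xe.

Xe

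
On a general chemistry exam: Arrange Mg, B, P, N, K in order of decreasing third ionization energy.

IE_3 is the cost of taking one more electron from the +2 cation: Mg²⁺ is the bare [Ne] core; B²⁺ still has 1 valence electron; P²⁺ still has 3 valence electrons; N²⁺ still has 3 valence electrons; K²⁺ is already 1 electron into the core.
Usually core removal costs more than valence removal, but here the competition is close: a tightly held n=2 valence electron can cost more to remove than an n=3 core electron, so the actual values have to decide it.
Valence configurations: B²⁺ [He]2s¹, P²⁺ [Ne]3s²3p¹, N²⁺ [He]2s²2p¹.
Approximate IE_3 values (kJ/mol): Mg 7733, B 3660, P 2914, N 4578, K 4420.
Hence IE_3: P < B < K < N < Mg.

Mg, N, K, B, P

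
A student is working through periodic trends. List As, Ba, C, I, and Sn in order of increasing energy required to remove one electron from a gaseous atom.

Ba, Sn, As, I, C

First ionization energy rises across a period (greater Z_eff holds electrons more tightly) and falls down a group (valence electrons are farther from the nucleus).
These span different periods and groups, so the two trends combine.
Sn > Ba: relative to Ba, both the across-period and down-group shifts push Sn's first ionization energy up.
As > Sn: relative to Sn, both the across-period and down-group shifts push As's first ionization energy up.
I > As: period and group pull opposite ways; the across-period shift dominates (1008 vs 947 kJ/mol).
C > I: period and group pull opposite ways; the down-group shift dominates (1086 vs 1008 kJ/mol).
Tabulated first ionization energy (kJ/mol): C 1086, As 947, Sn 709, I 1008, Ba 503.
So from lowest to highest: Ba < Sn < As < I < C.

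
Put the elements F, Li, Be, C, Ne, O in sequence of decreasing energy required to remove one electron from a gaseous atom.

Ne > F > O > C > Be > Li

Li is in period 2, group 1; Be is in period 2, group 2; C is in period 2, group 14; O is in period 2, group 16; F is in period 2, group 17; Ne is in period 2, group 18.
IE₁ increases left→right with effective nuclear charge and decreases top→bottom as the valence shell moves farther out.
All lie in period 2, so first ionization energy increases left to right.
So from highest to lowest: Ne > F > O > C > Be > Li.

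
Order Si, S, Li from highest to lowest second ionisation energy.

Li, S, Si

IE_2 is the cost of taking one more electron from the +1 cation: Si⁺ still has 3 valence electrons; S⁺ still has 5 valence electrons; Li⁺ is the bare [He] core.
Pulling an electron out of a noble-gas core costs far more than removing a remaining valence electron, so Li sits at the high end of IE_2.
Valence configurations: Si⁺ [Ne]3s²3p¹, S⁺ [Ne]3s²3p³.
The numbers (kJ/mol): Si 1577, S 2252, Li 7298.
Putting it together, IE_2: Si < S < Li.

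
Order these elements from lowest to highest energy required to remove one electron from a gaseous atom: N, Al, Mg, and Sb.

N is in period 2, group 15; Mg is in period 3, group 2; Al is in period 3, group 13; Sb is in period 5, group 15.
Removing the outermost electron gets harder across a period and easier down a group.
These span different periods and groups, so the two trends combine.
Mg > Al: this pair runs against the simple trend — see the exception note.
Sb > Mg: the two effects oppose for this pair; the across-period effect wins (831 vs 738 kJ/mol).
N > Sb: they share group 15; the group trend gives N the larger value.
Note the exception: Mg has a higher first ionization energy than Al, contrary to the simple trend — Al's single 3p electron is easier to remove than one from Mg's filled 3s².
For reference (kJ/mol): N 1402, Mg 738, Al 578, Sb 831.
So from lowest to highest: Al < Mg < Sb < N.

Al < Mg < Sb < N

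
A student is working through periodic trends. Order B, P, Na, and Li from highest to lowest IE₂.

Li > Na > B > P

IE_2 is the cost of taking one more electron from the +1 cation: B⁺ still has 2 valence electrons; P⁺ still has 4 valence electrons; Na⁺ is the bare [Ne] core; Li⁺ is the bare [He] core.
Breaking into a closed-shell core is much more expensive than removing a leftover valence electron — Na and Li have the largest IE_2 here.
Valence configurations: B⁺ [He]2s², P⁺ [Ne]3s²3p².
Tabulated IE_2 (kJ/mol): B 2427, P 1907, Na 4562, Li 7298.
So the second ionization energies run P < B < Na < Li.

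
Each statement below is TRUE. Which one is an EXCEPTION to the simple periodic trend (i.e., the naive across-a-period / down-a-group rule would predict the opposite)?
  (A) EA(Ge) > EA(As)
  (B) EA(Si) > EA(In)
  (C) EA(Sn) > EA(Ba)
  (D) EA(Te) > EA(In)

(A)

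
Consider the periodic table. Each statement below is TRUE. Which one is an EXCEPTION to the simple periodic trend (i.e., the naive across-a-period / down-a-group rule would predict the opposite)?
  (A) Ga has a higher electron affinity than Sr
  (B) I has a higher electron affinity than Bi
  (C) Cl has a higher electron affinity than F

The general trend: electron affinity increases across a period and decreases down a group.
(A) Ga (period 4, group 13) vs Sr (period 5, group 2): the stated order agrees with the simple trend.
(B) I (period 5, group 17) vs Bi (period 6, group 15): the stated order agrees with the simple trend.
(C) Cl (period 3, group 17) vs F (period 2, group 17): the stated order contradicts the simple trend.
The exception is (C): F's small 2p subshell makes the incoming electron feel strong e⁻–e⁻ repulsion, so Cl actually releases more energy on gaining an electron.

(C)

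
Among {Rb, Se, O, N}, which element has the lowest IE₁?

Rb

N is in period 2, group 15; O is in period 2, group 16; Se is in period 4, group 16; Rb is in period 5, group 1.
IE₁ increases left→right with effective nuclear charge and decreases top→bottom as the valence shell moves farther out.
Here both period and group differ, so the two effects have to be weighed against each other.
Se > Rb: relative to Rb, both the across-period and down-group shifts push Se's first ionization energy up.
O > Se: O sits above Se in group 16, so the down-group effect alone puts O higher.
N > O: this pair runs against the simple trend — see the exception note.
Note the exception: N has a higher first ionization energy than O, contrary to the simple trend — pairing an electron in O's 2p⁴ costs repulsion energy, so O ionizes more easily than half-filled N (2p³).
For reference (kJ/mol): N 1402, O 1314, Se 941, Rb 403.
The lowest IE₁ among these belongs to Rb.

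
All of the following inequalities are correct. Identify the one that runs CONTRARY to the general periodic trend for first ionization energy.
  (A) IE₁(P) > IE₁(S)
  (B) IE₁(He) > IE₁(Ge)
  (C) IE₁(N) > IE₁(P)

The general trend: first ionization energy increases across a period and decreases down a group.
(A) P (period 3, group 15) vs S (period 3, group 16): the stated order contradicts the simple trend.
(B) He (period 1, group 18) vs Ge (period 4, group 14): the stated order agrees with the simple trend.
(C) N (period 2, group 15) vs P (period 3, group 15): the stated order agrees with the simple trend.
The exception is (A): S (3p⁴) ionizes more easily than half-filled P (3p³) because the paired 3p electron in S is pushed out by e⁻–e⁻ repulsion.

(A)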